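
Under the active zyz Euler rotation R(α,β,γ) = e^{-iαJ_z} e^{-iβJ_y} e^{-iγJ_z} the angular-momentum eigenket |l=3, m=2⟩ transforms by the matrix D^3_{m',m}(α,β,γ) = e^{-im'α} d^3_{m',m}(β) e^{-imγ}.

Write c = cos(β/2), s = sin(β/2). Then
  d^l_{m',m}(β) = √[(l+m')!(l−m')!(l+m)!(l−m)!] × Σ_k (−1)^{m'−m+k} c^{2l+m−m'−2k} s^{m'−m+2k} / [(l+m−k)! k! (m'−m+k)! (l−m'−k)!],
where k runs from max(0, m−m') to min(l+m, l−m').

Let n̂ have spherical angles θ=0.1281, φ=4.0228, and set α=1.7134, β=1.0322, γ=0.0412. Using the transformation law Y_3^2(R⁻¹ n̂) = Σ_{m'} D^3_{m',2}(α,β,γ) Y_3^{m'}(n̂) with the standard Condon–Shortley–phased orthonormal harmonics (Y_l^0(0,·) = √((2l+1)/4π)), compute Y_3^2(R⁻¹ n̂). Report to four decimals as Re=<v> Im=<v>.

Need the full column D^3_{m',2} for m'=−3..3 at α=1.7134, β=1.0322, γ=0.0412.
cos(β/2)=0.869750, sin(β/2)=0.493492
d^3_{-3,2}: single k=5 term ⇒ +0.062355;  D = +0.021112-0.058672i
d^3_{-2,2}: k∈[4..5] ⇒ +0.224326 -0.014444 = +0.209882;  D = -0.205581-0.042274i
d^3_{-1,2}: k∈[3..4] ⇒ +0.500097 -0.080500 = +0.419597;  D = -0.025246+0.418837i
d^3_{0,2}: k∈[2..3] ⇒ +0.763307 -0.245737 = +0.517570;  D = +0.515814-0.042600i
d^3_{1,2}: k∈[1..2] ⇒ +0.776700 -0.500097 = +0.276603;  D = -0.061713-0.269631i
d^3_{2,2}: k∈[0..1] ⇒ +0.432880 -0.696801 = -0.263920;  D = +0.246288-0.094849i
d^3_{3,2}: single k=0 term ⇒ -0.601629;  D = -0.293812-0.525007i
Y_3^{m'}(θ=0.1281,φ=4.0228) and Σ D·Y over m':
  (+0.0211-0.0587i)·(+0.0008+0.0004i)  (-0.2056-0.0423i)·(-0.0032-0.0162i)  (-0.0252+0.4188i)·(-0.1029+0.1248i)  (+0.5158-0.0426i)·(+0.7100+0.0000i)  (-0.0617-0.2696i)·(+0.1029+0.1248i)  (+0.2463-0.0948i)·(-0.0032+0.0162i)  (-0.2938-0.5250i)·(-0.0008+0.0004i)
Y_3^2(R⁻¹ n̂) = +0.345079-0.103948i

Re=0.3451 Im=-0.1039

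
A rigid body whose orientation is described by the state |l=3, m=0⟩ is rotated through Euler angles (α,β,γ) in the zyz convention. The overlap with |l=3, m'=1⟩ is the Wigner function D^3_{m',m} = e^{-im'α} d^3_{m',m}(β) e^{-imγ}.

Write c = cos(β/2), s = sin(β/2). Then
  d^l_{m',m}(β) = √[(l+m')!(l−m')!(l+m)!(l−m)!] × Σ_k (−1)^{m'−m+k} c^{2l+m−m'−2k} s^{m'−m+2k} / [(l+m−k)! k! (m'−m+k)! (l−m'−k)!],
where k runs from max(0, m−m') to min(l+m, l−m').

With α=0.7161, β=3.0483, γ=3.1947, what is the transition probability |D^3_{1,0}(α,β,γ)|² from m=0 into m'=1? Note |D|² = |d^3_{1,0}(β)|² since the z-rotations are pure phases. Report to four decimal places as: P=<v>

P=0.0255

Split into d^3_{1,0}(β=3.0483) × two z-phases.
c=cos(3.0483/2)=0.046629, s=sin(3.0483/2)=0.998912; N=√[24·2·6·6]=41.569219
k: max(0,(0)−(1))=0 … min(3+(0),3−(1))=2
  k=0: (−1)^1·41.5692/(12)·0.0466^5·0.9989^1 = -0.000001
  k=1: (−1)^2·41.5692/(4)·0.0466^3·0.9989^3 = +0.001050
  k=2: (−1)^3·41.5692/(12)·0.0466^1·0.9989^5 = -0.160652
d^3_{1,0}(3.0483) = -0.000001 +0.001050 -0.160652 = -0.159603
|D^3_{1,0}|² = |d^3_{1,0}(β)|² = (-0.159603)² = 0.025473 (the z-rotation phases have unit modulus)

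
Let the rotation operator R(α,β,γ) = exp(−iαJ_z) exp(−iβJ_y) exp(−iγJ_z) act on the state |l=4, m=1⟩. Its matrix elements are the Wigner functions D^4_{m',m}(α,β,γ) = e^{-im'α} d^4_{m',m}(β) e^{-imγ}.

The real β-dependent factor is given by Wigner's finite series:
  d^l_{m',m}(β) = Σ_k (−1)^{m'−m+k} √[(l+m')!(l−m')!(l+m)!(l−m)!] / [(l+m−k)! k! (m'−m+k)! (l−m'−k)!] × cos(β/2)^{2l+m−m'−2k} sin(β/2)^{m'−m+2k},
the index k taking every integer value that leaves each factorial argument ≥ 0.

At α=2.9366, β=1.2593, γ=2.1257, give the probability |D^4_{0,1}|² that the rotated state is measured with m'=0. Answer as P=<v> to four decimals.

Split into d^4_{0,1}(β=1.2593) × two z-phases.
c=cos(1.2593/2)=0.808234, s=sin(1.2593/2)=0.588862; N=√[24·24·120·6]=643.987578
k∈{1,2,3,4} keeps every argument non-negative
  k=1: (−1)^0·643.9876/(144)·0.8082^7·0.5889^1 = +0.593317
  k=2: (−1)^1·643.9876/(24)·0.8082^5·0.5889^3 = -1.889693
  k=3: (−1)^2·643.9876/(24)·0.8082^3·0.5889^5 = +1.003100
  k=4: (−1)^3·643.9876/(144)·0.8082^1·0.5889^7 = -0.088745
d^4_{0,1}(1.2593) = +0.593317 -1.889693 +1.003100 -0.088745 = -0.382021
|D^4_{0,1}|² = |d^4_{0,1}(β)|² = (-0.382021)² = 0.145940 (the z-rotation phases have unit modulus)

P=0.1459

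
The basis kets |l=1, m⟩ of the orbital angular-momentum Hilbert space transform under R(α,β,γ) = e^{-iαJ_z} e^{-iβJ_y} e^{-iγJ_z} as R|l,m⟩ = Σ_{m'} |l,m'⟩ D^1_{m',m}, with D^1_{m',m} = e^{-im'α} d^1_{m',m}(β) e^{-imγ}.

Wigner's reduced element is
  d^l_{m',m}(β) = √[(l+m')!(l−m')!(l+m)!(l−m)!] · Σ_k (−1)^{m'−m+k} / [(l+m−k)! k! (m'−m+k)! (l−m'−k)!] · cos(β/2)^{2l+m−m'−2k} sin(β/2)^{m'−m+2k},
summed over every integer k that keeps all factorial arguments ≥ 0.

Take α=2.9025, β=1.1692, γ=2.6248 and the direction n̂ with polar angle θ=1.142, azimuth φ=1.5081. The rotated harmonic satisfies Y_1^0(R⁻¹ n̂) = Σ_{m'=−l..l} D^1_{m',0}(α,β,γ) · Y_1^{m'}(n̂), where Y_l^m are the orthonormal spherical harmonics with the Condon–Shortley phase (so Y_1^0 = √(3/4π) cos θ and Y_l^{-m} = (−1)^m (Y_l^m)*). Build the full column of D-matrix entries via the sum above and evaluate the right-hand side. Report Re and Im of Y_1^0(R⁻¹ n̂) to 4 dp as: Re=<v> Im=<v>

Need the full column D^1_{m',0} for m'=−1..1 at α=2.9025, β=1.1692, γ=2.6248.
cos(β/2)=0.833933, sin(β/2)=0.551866
d^1_{-1,0}: single k=1 term ⇒ +0.650848;  D = -0.632334+0.154135i
d^1_{0,0}: k∈[0..1] ⇒ +0.695444 -0.304556 = +0.390888;  D = +0.390888+0.000000i
d^1_{1,0}: single k=0 term ⇒ -0.650848;  D = +0.632334+0.154135i
Y_1^{m'}(θ=1.142,φ=1.5081) and Σ D·Y over m':
  (-0.6323+0.1541i)·(+0.0197-0.3136i)  (+0.3909+0.0000i)·(+0.2031+0.0000i)  (+0.6323+0.1541i)·(-0.0197-0.3136i)
Y_1^0(R⁻¹ n̂) = +0.151184+0.000000i

Re=0.1512 Im=0.0000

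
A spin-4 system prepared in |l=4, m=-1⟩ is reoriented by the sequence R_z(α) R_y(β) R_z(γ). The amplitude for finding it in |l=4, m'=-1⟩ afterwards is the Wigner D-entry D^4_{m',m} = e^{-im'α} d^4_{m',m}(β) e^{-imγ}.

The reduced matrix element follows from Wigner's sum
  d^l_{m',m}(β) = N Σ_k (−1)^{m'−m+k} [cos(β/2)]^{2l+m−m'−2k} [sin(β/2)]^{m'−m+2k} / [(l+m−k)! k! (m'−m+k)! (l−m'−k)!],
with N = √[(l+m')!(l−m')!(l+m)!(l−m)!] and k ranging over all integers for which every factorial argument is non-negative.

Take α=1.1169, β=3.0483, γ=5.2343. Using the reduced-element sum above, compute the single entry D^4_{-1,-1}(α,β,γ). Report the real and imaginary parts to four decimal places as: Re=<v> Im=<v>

Re=-0.0214 Im=-0.0015

D^4_{-1,-1}(1.1169,3.0483,5.2343) = e^{-i·-1·1.1169}·d^4_{-1,-1}(3.0483)·e^{-i·-1·5.2343}. Compute d first:
c=cos(3.0483/2)=0.046629, s=sin(3.0483/2)=0.998912; N=√[6·120·6·120]=720.000000
Admissible k: 0..3 (factorial args all ≥0)
  k=0: (−1)^0·720.0000/(720)·0.0466^8·0.9989^0 = +0.000000
  k=1: (−1)^1·720.0000/(48)·0.0466^6·0.9989^2 = -0.000000
  k=2: (−1)^2·720.0000/(24)·0.0466^4·0.9989^4 = +0.000141
  k=3: (−1)^3·720.0000/(72)·0.0466^2·0.9989^6 = -0.021602
d^4_{-1,-1}(3.0483) = +0.000000 -0.000000 +0.000141 -0.021602 = -0.021460
Attach z-rotation phases: D = e^{-i(-1)(1.1169)}·(-0.021460)·e^{-i(-1)(5.2343)} = -0.021411-0.001459i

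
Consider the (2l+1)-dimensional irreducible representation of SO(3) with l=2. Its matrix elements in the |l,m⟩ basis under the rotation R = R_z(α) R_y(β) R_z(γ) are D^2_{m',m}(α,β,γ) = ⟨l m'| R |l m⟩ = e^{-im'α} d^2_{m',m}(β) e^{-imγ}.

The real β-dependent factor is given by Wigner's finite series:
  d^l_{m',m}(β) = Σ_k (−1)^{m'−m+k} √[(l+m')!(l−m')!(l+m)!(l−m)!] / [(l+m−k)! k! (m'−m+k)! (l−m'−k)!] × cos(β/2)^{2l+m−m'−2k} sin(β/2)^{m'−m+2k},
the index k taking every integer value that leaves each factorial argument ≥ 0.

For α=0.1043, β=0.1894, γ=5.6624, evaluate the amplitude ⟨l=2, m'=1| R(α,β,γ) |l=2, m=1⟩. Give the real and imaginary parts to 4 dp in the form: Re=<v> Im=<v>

Re=0.8310 Im=0.4719

First d^2_{1,1}(β=0.1894), then the phase factors e^{-i(1)α} and e^{-i(1)γ}:
With c≡cos(β/2)=0.995519 and s≡sin(β/2)=0.094559, N=[6·1·6·1]^{1/2}=6.000000
k: max(0,(1)−(1))=0 … min(2+(1),2−(1))=1
  k=0: (−1)^0·6.0000/(6)·0.9955^4·0.0946^0 = +0.982197
  k=1: (−1)^1·6.0000/(2)·0.9955^2·0.0946^2 = -0.026584
d^2_{1,1}(0.1894) = +0.982197 -0.026584 = +0.955613
Attach z-rotation phases: D = e^{-i(1)(0.1043)}·(+0.955613)·e^{-i(1)(5.6624)} = +0.830963+0.471908i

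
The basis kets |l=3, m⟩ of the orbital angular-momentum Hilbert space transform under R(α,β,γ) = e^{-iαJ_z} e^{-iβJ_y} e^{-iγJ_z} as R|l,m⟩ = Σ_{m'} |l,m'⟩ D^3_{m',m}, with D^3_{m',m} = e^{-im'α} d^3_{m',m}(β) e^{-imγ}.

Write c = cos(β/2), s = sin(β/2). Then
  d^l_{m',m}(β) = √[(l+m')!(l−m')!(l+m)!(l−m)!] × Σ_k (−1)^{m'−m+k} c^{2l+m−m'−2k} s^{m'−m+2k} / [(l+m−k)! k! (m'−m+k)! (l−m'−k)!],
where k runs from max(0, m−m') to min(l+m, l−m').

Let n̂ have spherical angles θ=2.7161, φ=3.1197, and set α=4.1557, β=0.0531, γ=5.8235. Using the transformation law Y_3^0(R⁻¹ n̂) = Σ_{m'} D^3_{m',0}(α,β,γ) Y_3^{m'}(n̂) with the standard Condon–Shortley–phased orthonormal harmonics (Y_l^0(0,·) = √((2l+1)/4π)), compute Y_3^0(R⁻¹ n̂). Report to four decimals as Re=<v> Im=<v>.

Re=-0.3472 Im=0.0000

Need the full column D^3_{m',0} for m'=−3..3 at α=4.1557, β=0.0531, γ=5.8235.
cos(β/2)=0.999648, sin(β/2)=0.026547
d^3_{-3,0}: single k=3 term ⇒ +0.000084;  D = +0.000083-0.000008i
d^3_{-2,0}: k∈[2..3] ⇒ +0.003855 -0.000003 = +0.003852;  D = -0.001701+0.003456i
d^3_{-1,0}: k∈[1..3] ⇒ +0.091799 -0.000194 +0.000000 = +0.091605;  D = -0.048402-0.077773i
d^3_{0,0}: k∈[0..3] ⇒ +0.997887 -0.006334 +0.000004 -0.000000 = +0.991558;  D = +0.991558+0.000000i
d^3_{1,0}: k∈[0..2] ⇒ -0.091799 +0.000194 -0.000000 = -0.091605;  D = +0.048402-0.077773i
d^3_{2,0}: k∈[0..1] ⇒ +0.003855 -0.000003 = +0.003852;  D = -0.001701-0.003456i
d^3_{3,0}: single k=0 term ⇒ -0.000084;  D = -0.000083-0.000008i
Y_3^{m'}(θ=2.7161,φ=3.1197) and Σ D·Y over m':
  (+0.0001-0.0000i)·(-0.0293-0.0019i)  (-0.0017+0.0035i)·(-0.1584-0.0069i)  (-0.0484-0.0778i)·(-0.4199-0.0092i)  (+0.9916+0.0000i)·(-0.3902+0.0000i)  (+0.0484-0.0778i)·(+0.4199-0.0092i)  (-0.0017-0.0035i)·(-0.1584+0.0069i)  (-0.0001-0.0000i)·(+0.0293-0.0019i)
Y_3^0(R⁻¹ n̂) = -0.347154+0.000000i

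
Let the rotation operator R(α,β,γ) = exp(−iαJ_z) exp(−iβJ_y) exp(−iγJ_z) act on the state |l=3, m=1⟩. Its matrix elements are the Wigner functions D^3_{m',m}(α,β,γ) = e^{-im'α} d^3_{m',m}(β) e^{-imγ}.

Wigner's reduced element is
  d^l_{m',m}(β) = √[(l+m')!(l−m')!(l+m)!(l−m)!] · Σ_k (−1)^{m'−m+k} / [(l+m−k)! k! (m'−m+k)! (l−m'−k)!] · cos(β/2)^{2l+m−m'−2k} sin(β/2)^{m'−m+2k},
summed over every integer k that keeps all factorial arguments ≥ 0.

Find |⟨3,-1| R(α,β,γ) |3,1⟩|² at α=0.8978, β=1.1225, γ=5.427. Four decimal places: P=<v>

P=0.1898

Split into d^3_{-1,1}(β=1.1225) × two z-phases.
With c≡cos(β/2)=0.846590 and s≡sin(β/2)=0.532245, N=[2·24·24·2]^{1/2}=48.000000
k: max(0,(1)−(-1))=2 … min(3+(1),3−(-1))=4
  k=2: (−1)^0·48.0000/(8)·0.8466^4·0.5322^2 = +0.873107
  k=3: (−1)^1·48.0000/(6)·0.8466^2·0.5322^4 = -0.460132
  k=4: (−1)^2·48.0000/(48)·0.8466^0·0.5322^6 = +0.022734
d^3_{-1,1}(1.1225) = +0.873107 -0.460132 +0.022734 = +0.435709
|D^3_{-1,1}|² = |d^3_{-1,1}(β)|² = (+0.435709)² = 0.189842 (the z-rotation phases have unit modulus)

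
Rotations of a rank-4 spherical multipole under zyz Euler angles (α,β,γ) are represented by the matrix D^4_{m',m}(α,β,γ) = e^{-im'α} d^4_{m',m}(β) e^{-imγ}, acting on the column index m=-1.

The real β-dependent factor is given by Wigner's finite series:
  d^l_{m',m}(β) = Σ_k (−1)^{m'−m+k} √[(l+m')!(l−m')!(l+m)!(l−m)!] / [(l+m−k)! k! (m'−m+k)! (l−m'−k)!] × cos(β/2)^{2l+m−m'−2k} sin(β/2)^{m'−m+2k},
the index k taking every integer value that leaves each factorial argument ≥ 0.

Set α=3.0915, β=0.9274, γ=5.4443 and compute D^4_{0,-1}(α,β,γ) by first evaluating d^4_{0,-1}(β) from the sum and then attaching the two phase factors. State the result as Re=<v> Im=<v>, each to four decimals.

Re=0.0862 Im=-0.0959

Split into d^4_{0,-1}(β=0.9274) × two z-phases.
With c≡cos(β/2)=0.894404 and s≡sin(β/2)=0.447260, N=[24·24·6·120]^{1/2}=643.987578
The bounds max(0,m−m')=0 and min(l+m,l−m')=3 give 4 terms
  k=0: (−1)^1·643.9876/(144)·0.8944^7·0.4473^1 = -0.915821
  k=1: (−1)^2·643.9876/(24)·0.8944^5·0.4473^3 = +1.374092
  k=2: (−1)^3·643.9876/(24)·0.8944^3·0.4473^5 = -0.343613
  k=3: (−1)^4·643.9876/(144)·0.8944^1·0.4473^7 = +0.014321
d^4_{0,-1}(0.9274) = -0.915821 +1.374092 -0.343613 +0.014321 = +0.128979
Attach z-rotation phases: D = e^{-i(0)(3.0915)}·(+0.128979)·e^{-i(-1)(5.4443)} = +0.086195-0.095947i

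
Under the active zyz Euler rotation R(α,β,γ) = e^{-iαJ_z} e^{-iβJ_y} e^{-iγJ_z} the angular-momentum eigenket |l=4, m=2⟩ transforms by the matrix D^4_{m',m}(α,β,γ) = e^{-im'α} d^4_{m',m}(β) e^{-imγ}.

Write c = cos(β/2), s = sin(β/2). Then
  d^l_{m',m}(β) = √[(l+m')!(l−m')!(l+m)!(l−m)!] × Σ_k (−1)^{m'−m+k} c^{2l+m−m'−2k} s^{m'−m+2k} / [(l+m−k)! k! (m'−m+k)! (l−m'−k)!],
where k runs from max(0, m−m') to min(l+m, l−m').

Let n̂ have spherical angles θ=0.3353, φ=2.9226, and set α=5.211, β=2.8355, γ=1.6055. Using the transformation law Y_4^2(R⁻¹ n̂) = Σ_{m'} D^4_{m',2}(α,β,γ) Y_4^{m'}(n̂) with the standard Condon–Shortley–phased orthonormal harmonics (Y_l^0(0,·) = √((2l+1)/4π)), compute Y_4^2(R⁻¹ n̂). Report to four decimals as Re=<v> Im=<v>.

Need the full column D^4_{m',2} for m'=−4..4 at α=5.211, β=2.8355, γ=1.6055.
cos(β/2)=0.152450, sin(β/2)=0.988311
d^4_{-4,2}: single k=6 term ⇒ +0.114602;  D = +0.039753-0.107487i
d^4_{-3,2}: k∈[5..6] ⇒ +0.037500 -0.525347 = -0.487847;  D = -0.482772+0.070186i
d^4_{-2,2}: k∈[4..6] ⇒ +0.007730 -0.259894 +0.910227 = +0.658063;  D = +0.394565+0.526656i
d^4_{-1,2}: k∈[3..5] ⇒ +0.001124 -0.070869 +0.595688 = +0.525943;  D = -0.218870+0.478239i
d^4_{0,2}: k∈[2..4] ⇒ +0.000116 -0.013037 +0.205464 = +0.192544;  D = -0.192080+0.013353i
d^4_{1,2}: k∈[1..3] ⇒ +0.000008 -0.001686 +0.047246 = +0.045567;  D = -0.024514-0.038412i
d^4_{2,2}: k∈[0..2] ⇒ +0.000000 -0.000147 +0.007730 = +0.007583;  D = +0.003663-0.006640i
d^4_{3,2}: k∈[0..1] ⇒ -0.000007 +0.000892 = +0.000885;  D = +0.000885+0.000005i
d^4_{4,2}: single k=0 term ⇒ +0.000065;  D = +0.000031+0.000057i
Y_4^{m'}(θ=0.3353,φ=2.9226) and Σ D·Y over m':
  (+0.0398-0.1075i)·(+0.0033+0.0040i)  (-0.4828+0.0702i)·(-0.0333-0.0257i)  (+0.3946+0.5267i)·(+0.1719+0.0805i)  (-0.2189+0.4782i)·(-0.4652-0.1035i)  (-0.1921+0.0134i)·(+0.4315+0.0000i)  (-0.0245-0.0384i)·(+0.4652-0.1035i)  (+0.0037-0.0066i)·(+0.1719-0.0805i)  (+0.0009+0.0000i)·(+0.0333-0.0257i)  (+0.0000+0.0001i)·(+0.0033-0.0040i)
Y_4^2(R⁻¹ n̂) = +0.097089-0.078639i

Re=0.0971 Im=-0.0786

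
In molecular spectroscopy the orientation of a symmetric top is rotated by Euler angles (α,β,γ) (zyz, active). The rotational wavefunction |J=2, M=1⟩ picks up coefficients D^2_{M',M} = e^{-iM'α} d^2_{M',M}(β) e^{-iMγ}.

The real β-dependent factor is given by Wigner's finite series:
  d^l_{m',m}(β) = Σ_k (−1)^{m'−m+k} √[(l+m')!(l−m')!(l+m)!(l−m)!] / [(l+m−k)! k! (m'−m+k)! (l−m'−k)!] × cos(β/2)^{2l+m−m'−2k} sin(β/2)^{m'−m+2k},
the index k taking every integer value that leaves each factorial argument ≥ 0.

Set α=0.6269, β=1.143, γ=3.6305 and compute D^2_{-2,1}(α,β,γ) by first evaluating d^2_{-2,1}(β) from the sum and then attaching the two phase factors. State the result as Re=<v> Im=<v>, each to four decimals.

D^2_{-2,1}(0.6269,1.143,3.6305) = e^{-i·-2·0.6269}·d^2_{-2,1}(1.143)·e^{-i·1·3.6305}. Compute d first:
c=cos(1.143/2)=0.841091, s=sin(1.143/2)=0.540894; N=√[1·24·6·1]=12.000000
k∈{3} keeps every argument non-negative
  k=3: (−1)^0·12.0000/(6)·0.8411^1·0.5409^3 = +0.266201
d^2_{-2,1}(1.143) = +0.266201
Phases: e^{-i·(-2)·0.6269}=+0.311714+0.950176i, e^{-i·(1)·3.6305}=-0.882847+0.469662i ⇒ D=-0.192053-0.184334i

Re=-0.1921 Im=-0.1843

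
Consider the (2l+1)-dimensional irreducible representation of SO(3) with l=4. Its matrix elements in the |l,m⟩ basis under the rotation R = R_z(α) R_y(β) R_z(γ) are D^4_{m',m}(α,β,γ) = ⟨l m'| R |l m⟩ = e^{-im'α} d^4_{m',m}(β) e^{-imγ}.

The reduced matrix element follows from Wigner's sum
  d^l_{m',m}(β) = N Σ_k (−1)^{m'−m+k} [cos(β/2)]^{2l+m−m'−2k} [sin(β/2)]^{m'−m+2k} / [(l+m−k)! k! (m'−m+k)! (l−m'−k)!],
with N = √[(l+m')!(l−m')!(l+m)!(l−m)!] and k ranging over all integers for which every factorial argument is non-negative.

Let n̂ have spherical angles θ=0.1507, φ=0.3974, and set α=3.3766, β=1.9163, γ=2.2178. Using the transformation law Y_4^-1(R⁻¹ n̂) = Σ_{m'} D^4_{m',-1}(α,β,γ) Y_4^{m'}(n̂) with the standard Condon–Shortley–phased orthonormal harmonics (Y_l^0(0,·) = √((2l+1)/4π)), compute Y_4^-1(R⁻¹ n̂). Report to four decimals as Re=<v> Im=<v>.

Need the full column D^4_{m',-1} for m'=−4..4 at α=3.3766, β=1.9163, γ=2.2178.
cos(β/2)=0.575035, sin(β/2)=0.818129
d^4_{-4,-1}: single k=3 term ⇒ +0.257649;  D = -0.257615-0.004183i
d^4_{-3,-1}: k∈[2..3] ⇒ +0.192078 -0.648011 = -0.455933;  D = -0.445066+0.098951i
d^4_{-2,-1}: k∈[1..3] ⇒ +0.072163 -0.730367 +0.985612 = +0.327408;  D = -0.294273+0.143524i
d^4_{-1,-1}: k∈[0..3] ⇒ +0.011955 -0.362993 +1.469550 -0.991560 = +0.126952;  D = +0.098009-0.080691i
d^4_{0,-1}: k∈[0..3] ⇒ -0.076067 +0.923850 -1.870068 +0.630902 = -0.391382;  D = +0.235925-0.312281i
d^4_{1,-1}: k∈[0..3] ⇒ +0.241995 -1.469550 +1.487340 -0.200713 = +0.059073;  D = +0.023655-0.054130i
d^4_{2,-1}: k∈[0..2] ⇒ -0.486912 +1.478418 -0.598526 = +0.392980;  D = -0.069191+0.386841i
d^4_{3,-1}: k∈[0..1] ⇒ +0.648011 -0.787026 = -0.139016;  D = +0.008061+0.138782i
d^4_{4,-1}: single k=0 term ⇒ -0.521537;  D = -0.150646-0.499306i
Y_4^{m'}(θ=0.1507,φ=0.3974) and Σ D·Y over m':
  (-0.2576-0.0042i)·(-0.0000-0.0002i)  (-0.4451+0.0990i)·(+0.0015-0.0039i)  (-0.2943+0.1435i)·(+0.0309-0.0314i)  (+0.0980-0.0807i)·(+0.2488-0.1044i)  (+0.2359-0.3123i)·(+0.7528+0.0000i)  (+0.0237-0.0541i)·(-0.2488-0.1044i)  (-0.0692+0.3868i)·(+0.0309+0.0314i)  (+0.0081+0.1388i)·(-0.0015-0.0039i)  (-0.1506-0.4993i)·(-0.0000+0.0002i)
Y_4^-1(R⁻¹ n̂) = +0.163495-0.229290i

Re=0.1635 Im=-0.2293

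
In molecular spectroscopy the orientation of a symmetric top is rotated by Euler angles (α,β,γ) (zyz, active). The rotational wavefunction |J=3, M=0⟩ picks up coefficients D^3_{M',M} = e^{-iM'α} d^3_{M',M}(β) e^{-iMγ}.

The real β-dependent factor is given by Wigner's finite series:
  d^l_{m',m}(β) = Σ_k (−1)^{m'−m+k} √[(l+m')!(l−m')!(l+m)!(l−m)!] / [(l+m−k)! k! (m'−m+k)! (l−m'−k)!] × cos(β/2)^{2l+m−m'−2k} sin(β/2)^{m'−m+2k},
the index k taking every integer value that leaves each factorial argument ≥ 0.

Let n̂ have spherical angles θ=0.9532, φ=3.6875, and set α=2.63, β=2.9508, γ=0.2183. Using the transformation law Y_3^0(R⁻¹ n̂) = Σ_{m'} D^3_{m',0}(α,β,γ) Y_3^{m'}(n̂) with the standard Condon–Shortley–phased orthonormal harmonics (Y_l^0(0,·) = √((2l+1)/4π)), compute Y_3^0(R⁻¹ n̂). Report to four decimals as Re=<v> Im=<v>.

Need the full column D^3_{m',0} for m'=−3..3 at α=2.63, β=2.9508, γ=0.2183.
cos(β/2)=0.095252, sin(β/2)=0.995453
d^3_{-3,0}: single k=3 term ⇒ +0.003812;  D = -0.000137+0.003810i
d^3_{-2,0}: k∈[2..3] ⇒ +0.000447 -0.048797 = -0.048350;  D = -0.025173+0.041280i
d^3_{-1,0}: k∈[1..3] ⇒ +0.000027 -0.008859 +0.322528 = +0.313696;  D = -0.273532+0.153575i
d^3_{0,0}: k∈[0..3] ⇒ +0.000001 -0.000734 +0.080181 -0.973028 = -0.893580;  D = -0.893580+0.000000i
d^3_{1,0}: k∈[0..2] ⇒ -0.000027 +0.008859 -0.322528 = -0.313696;  D = +0.273532+0.153575i
d^3_{2,0}: k∈[0..1] ⇒ +0.000447 -0.048797 = -0.048350;  D = -0.025173-0.041280i
d^3_{3,0}: single k=0 term ⇒ -0.003812;  D = +0.000137+0.003810i
Y_3^{m'}(θ=0.9532,φ=3.6875) and Σ D·Y over m':
  (-0.0001+0.0038i)·(+0.0151+0.2256i)  (-0.0252+0.0413i)·(+0.1813-0.3491i)  (-0.2735+0.1536i)·(-0.1524+0.0926i)  (-0.8936+0.0000i)·(-0.2860+0.0000i)  (+0.2735+0.1536i)·(+0.1524+0.0926i)  (-0.0252-0.0413i)·(+0.1813+0.3491i)  (+0.0001+0.0038i)·(-0.0151+0.2256i)
Y_3^0(R⁻¹ n̂) = +0.328436+0.000000i

Re=0.3284 Im=0.0000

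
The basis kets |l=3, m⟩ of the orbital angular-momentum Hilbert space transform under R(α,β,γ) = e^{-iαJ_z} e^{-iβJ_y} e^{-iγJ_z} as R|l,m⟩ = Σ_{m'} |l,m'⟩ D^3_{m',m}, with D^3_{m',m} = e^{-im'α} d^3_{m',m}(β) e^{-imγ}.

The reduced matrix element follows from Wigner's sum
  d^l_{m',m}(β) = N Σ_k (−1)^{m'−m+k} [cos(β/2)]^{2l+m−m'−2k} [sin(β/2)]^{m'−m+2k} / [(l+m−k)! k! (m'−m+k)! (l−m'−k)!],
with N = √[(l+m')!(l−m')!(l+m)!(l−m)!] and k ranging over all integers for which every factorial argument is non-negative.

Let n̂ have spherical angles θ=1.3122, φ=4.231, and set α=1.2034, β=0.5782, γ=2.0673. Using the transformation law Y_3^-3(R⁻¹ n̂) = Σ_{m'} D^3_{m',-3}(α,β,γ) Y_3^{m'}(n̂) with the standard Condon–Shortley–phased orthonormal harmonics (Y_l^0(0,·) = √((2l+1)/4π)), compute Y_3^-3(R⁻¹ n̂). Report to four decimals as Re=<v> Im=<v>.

Need the full column D^3_{m',-3} for m'=−3..3 at α=1.2034, β=0.5782, γ=2.0673.
cos(β/2)=0.958501, sin(β/2)=0.285090
d^3_{-3,-3}: single k=0 term ⇒ +0.775452;  D = -0.718010-0.292896i
d^3_{-2,-3}: single k=0 term ⇒ -0.564963;  D = +0.387047-0.411555i
d^3_{-1,-3}: single k=0 term ⇒ +0.265692;  D = +0.115251+0.239394i
d^3_{0,-3}: single k=0 term ⇒ -0.091251;  D = -0.090950+0.007409i
d^3_{1,-3}: single k=0 term ⇒ +0.023505;  D = +0.006634-0.022549i
d^3_{2,-3}: single k=0 term ⇒ -0.004422;  D = +0.003511+0.002688i
d^3_{3,-3}: single k=0 term ⇒ +0.000537;  D = -0.000458+0.000281i
Y_3^{m'}(θ=1.3122,φ=4.231) and Σ D·Y over m':
  (-0.7180-0.2929i)·(+0.3740-0.0476i)  (+0.3870-0.4116i)·(-0.1395-0.2005i)  (+0.1153+0.2394i)·(+0.0974-0.1864i)  (-0.0909+0.0074i)·(-0.2551+0.0000i)  (+0.0066-0.0225i)·(-0.0974-0.1864i)  (+0.0035+0.0027i)·(-0.1395+0.2005i)  (-0.0005+0.0003i)·(-0.3740-0.0476i)
Y_3^-3(R⁻¹ n̂) = -0.345615-0.094377i

Re=-0.3456 Im=-0.0944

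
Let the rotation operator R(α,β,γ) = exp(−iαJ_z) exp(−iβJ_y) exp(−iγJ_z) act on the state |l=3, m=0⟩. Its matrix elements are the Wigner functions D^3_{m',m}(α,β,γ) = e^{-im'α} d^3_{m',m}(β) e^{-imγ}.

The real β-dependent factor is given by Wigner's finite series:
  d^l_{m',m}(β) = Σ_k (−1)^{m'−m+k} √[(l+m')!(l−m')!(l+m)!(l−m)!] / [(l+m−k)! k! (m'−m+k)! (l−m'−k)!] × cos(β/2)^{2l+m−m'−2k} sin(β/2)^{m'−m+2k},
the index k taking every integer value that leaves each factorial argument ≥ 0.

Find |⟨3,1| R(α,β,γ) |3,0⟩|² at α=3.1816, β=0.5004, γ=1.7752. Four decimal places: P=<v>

Split into d^3_{1,0}(β=0.5004) × two z-phases.
Half-angle: c=0.968863, s=0.247598. N=√(24·2·6·6)=41.569219
k: max(0,(0)−(1))=0 … min(3+(0),3−(1))=2
  k=0: (−1)^1·41.5692/(12)·0.9689^5·0.2476^1 = -0.732232
  k=1: (−1)^2·41.5692/(4)·0.9689^3·0.2476^3 = +0.143463
  k=2: (−1)^3·41.5692/(12)·0.9689^1·0.2476^5 = -0.003123
d^3_{1,0}(0.5004) = -0.732232 +0.143463 -0.003123 = -0.591893
|D^3_{1,0}|² = |d^3_{1,0}(β)|² = (-0.591893)² = 0.350337 (the z-rotation phases have unit modulus)

P=0.3503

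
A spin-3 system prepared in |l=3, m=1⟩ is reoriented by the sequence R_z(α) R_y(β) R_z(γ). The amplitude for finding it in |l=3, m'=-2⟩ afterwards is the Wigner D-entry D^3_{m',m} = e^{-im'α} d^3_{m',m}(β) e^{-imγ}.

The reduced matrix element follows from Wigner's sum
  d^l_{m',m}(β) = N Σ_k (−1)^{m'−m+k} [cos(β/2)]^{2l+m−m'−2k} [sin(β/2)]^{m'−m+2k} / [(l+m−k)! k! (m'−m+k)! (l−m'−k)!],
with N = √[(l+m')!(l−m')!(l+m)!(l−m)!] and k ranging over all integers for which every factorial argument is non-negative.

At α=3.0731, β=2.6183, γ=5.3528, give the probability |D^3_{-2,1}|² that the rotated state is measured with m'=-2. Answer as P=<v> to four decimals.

First d^3_{-2,1}(β=2.6183), then the phase factors e^{-i(-2)α} and e^{-i(1)γ}:
Half-angle: c=0.258671, s=0.965965. N=√(1·120·24·2)=75.894664
Admissible k: 3..4 (factorial args all ≥0)
  k=3: (−1)^0·75.8947/(12)·0.2587^3·0.9660^3 = +0.098664
  k=4: (−1)^1·75.8947/(24)·0.2587^1·0.9660^5 = -0.687949
d^3_{-2,1}(2.6183) = +0.098664 -0.687949 = -0.589285
|D^3_{-2,1}|² = |d^3_{-2,1}(β)|² = (-0.589285)² = 0.347256 (the z-rotation phases have unit modulus)

P=0.3473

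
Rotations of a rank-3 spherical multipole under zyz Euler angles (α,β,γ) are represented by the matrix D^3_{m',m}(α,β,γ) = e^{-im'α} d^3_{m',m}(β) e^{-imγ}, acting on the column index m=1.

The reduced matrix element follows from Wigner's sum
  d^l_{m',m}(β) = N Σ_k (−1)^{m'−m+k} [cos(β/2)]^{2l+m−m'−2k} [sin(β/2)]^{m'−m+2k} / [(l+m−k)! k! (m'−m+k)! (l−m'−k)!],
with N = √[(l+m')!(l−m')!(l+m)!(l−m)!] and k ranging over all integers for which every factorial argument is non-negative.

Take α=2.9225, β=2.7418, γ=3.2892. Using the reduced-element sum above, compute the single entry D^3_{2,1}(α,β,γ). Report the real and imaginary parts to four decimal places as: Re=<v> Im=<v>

D^3_{2,1}(2.9225,2.7418,3.2892) = e^{-i·2·2.9225}·d^3_{2,1}(2.7418)·e^{-i·1·3.2892}. Compute d first:
With c≡cos(β/2)=0.198568 and s≡sin(β/2)=0.980087, N=[120·1·24·2]^{1/2}=75.894664
The bounds max(0,m−m')=0 and min(l+m,l−m')=1 give 2 terms
  k=0: (−1)^1·75.8947/(24)·0.1986^5·0.9801^1 = -0.000957
  k=1: (−1)^2·75.8947/(12)·0.1986^3·0.9801^3 = +0.046618
d^3_{2,1}(2.7418) = -0.000957 +0.046618 = +0.045661
Phases: e^{-i·(2)·2.9225}=+0.905523+0.424297i, e^{-i·(1)·3.2892}=-0.989126+0.147072i ⇒ D=-0.043747-0.013082i

Re=-0.0437 Im=-0.0131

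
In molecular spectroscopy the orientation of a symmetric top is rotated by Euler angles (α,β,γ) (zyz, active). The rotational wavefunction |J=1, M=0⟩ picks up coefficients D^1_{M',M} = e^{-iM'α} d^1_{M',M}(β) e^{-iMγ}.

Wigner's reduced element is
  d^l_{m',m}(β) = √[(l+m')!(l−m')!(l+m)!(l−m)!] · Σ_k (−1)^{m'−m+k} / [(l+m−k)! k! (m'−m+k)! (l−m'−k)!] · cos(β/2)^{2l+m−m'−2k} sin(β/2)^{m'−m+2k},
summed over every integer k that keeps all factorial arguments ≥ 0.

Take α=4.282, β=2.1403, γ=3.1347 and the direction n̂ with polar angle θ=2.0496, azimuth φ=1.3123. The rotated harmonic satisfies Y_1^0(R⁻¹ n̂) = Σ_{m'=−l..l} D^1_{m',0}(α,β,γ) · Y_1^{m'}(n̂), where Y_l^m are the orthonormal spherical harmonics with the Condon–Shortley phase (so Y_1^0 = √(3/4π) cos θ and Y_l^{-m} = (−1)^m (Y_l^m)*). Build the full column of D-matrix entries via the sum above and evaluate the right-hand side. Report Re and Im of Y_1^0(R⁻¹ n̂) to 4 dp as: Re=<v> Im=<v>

Need the full column D^1_{m',0} for m'=−1..1 at α=4.282, β=2.1403, γ=3.1347.
cos(β/2)=0.479993, sin(β/2)=0.877273
d^1_{-1,0}: single k=1 term ⇒ +0.595503;  D = -0.248458-0.541195i
d^1_{0,0}: k∈[0..1] ⇒ +0.230393 -0.769607 = -0.539214;  D = -0.539214+0.000000i
d^1_{1,0}: single k=0 term ⇒ -0.595503;  D = +0.248458-0.541195i
Y_1^{m'}(θ=2.0496,φ=1.3123) and Σ D·Y over m':
  (-0.2485-0.5412i)·(+0.0784-0.2965i)  (-0.5392+0.0000i)·(-0.2251+0.0000i)  (+0.2485-0.5412i)·(-0.0784-0.2965i)
Y_1^0(R⁻¹ n̂) = -0.238449+0.000000i

Re=-0.2384 Im=0.0000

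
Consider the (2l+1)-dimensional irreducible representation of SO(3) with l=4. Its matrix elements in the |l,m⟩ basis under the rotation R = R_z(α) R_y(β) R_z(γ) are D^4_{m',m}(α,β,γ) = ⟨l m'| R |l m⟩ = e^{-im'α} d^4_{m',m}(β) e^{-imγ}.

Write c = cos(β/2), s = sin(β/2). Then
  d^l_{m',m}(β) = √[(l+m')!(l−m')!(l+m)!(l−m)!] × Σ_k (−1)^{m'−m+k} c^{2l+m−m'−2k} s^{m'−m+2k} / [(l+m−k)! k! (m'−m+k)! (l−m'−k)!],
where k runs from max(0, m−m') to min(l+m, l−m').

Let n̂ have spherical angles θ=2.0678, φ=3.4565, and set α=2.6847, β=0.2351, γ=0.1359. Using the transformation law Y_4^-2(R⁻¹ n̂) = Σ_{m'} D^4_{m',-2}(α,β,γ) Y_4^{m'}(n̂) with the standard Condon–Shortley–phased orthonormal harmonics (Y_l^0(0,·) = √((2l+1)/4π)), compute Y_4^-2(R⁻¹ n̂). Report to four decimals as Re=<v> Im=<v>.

Need the full column D^4_{m',-2} for m'=−4..4 at α=2.6847, β=0.2351, γ=0.1359.
cos(β/2)=0.993099, sin(β/2)=0.117279
d^4_{-4,-2}: single k=2 term ⇒ +0.069820;  D = +0.001049-0.069812i
d^4_{-3,-2}: k∈[1..2] ⇒ +0.418055 -0.017491 = +0.400564;  D = -0.182095+0.356782i
d^4_{-2,-2}: k∈[0..2] ⇒ +0.946107 -0.158336 +0.002760 = +0.790531;  D = +0.633143-0.473359i
d^4_{-1,-2}: k∈[0..2] ⇒ -0.474030 +0.033055 -0.000307 = -0.441283;  D = +0.433745-0.081213i
d^4_{0,-2}: k∈[0..2] ⇒ +0.125176 -0.004655 +0.000024 = +0.120545;  D = +0.116120+0.032362i
d^4_{1,-2}: k∈[0..2] ⇒ -0.022037 +0.000461 -0.000001 = -0.021577;  D = +0.016097+0.014368i
d^4_{2,-2}: k∈[0..2] ⇒ +0.002760 -0.000031 +0.000000 = +0.002729;  D = +0.001026+0.002529i
d^4_{3,-2}: k∈[0..1] ⇒ -0.000244 +0.000001 = -0.000243;  D = -0.000017+0.000242i
d^4_{4,-2}: single k=0 term ⇒ +0.000014;  D = -0.000007+0.000012i
Y_4^{m'}(θ=2.0678,φ=3.4565) and Σ D·Y over m':
  (+0.0010-0.0698i)·(+0.0809-0.2515i)  (-0.1821+0.3568i)·(+0.2375-0.3285i)  (+0.6331-0.4734i)·(+0.1235-0.0900i)  (+0.4337-0.0812i)·(-0.2656+0.0865i)  (+0.1161+0.0324i)·(-0.2128+0.0000i)  (+0.0161+0.0144i)·(+0.2656+0.0865i)  (+0.0010+0.0025i)·(+0.1235+0.0900i)  (-0.0000+0.0002i)·(-0.2375-0.3285i)  (-0.0000+0.0000i)·(+0.0809+0.2515i)
Y_4^-2(R⁻¹ n̂) = -0.037804+0.080938i

Re=-0.0378 Im=0.0809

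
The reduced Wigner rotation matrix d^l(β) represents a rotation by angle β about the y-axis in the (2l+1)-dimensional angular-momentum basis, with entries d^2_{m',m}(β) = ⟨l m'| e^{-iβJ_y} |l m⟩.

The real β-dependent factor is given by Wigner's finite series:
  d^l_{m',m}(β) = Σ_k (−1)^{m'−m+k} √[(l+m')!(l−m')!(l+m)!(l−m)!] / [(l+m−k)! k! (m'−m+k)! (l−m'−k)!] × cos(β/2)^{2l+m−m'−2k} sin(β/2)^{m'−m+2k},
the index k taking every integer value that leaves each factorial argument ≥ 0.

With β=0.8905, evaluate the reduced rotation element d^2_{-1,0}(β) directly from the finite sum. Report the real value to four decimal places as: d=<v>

d=0.5989

d^2_{-1,0}(β=0.8905) via Wigner's sum:
Half-angle: c=0.902503, s=0.430684. N=√(1·6·2·2)=4.898979
k∈{1,2} keeps every argument non-negative
  k=1: (−1)^0·4.8990/(2)·0.9025^3·0.4307^1 = +0.775497
  k=2: (−1)^1·4.8990/(2)·0.9025^1·0.4307^3 = -0.176603
d^2_{-1,0}(0.8905) = +0.775497 -0.176603 = +0.598893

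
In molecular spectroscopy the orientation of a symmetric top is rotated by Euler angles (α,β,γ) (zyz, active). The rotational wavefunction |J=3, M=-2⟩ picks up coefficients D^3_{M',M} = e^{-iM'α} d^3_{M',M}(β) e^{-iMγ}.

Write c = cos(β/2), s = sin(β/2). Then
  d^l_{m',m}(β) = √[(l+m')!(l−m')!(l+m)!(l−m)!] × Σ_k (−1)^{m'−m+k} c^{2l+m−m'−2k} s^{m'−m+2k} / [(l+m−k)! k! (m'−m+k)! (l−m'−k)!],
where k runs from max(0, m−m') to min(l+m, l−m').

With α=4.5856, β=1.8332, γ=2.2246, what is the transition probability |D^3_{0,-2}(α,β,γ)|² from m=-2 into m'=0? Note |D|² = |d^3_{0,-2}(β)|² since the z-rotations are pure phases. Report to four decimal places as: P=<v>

P=0.1098

D^3_{0,-2}(4.5856,1.8332,2.2246) = e^{-i·0·4.5856}·d^3_{0,-2}(1.8332)·e^{-i·-2·2.2246}. Compute d first:
c=cos(1.8332/2)=0.608522, s=sin(1.8332/2)=0.793537; N=√[6·6·1·120]=65.726707
k∈{0,1} keeps every argument non-negative
  k=0: (−1)^2·65.7267/(12)·0.6085^4·0.7935^2 = +0.472933
  k=1: (−1)^3·65.7267/(12)·0.6085^2·0.7935^4 = -0.804233
d^3_{0,-2}(1.8332) = +0.472933 -0.804233 = -0.331300
|D^3_{0,-2}|² = |d^3_{0,-2}(β)|² = (-0.331300)² = 0.109760 (the z-rotation phases have unit modulus)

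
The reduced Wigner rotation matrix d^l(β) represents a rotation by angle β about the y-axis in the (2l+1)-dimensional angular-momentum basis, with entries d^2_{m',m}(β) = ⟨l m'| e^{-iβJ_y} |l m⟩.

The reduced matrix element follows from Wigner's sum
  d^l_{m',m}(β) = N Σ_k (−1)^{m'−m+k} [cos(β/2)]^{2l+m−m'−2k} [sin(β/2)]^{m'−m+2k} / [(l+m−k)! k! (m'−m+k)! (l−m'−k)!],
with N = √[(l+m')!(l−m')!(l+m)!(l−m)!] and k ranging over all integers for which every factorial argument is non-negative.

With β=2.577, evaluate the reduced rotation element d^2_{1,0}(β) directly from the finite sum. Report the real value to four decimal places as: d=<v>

d^2_{1,0}(β=2.577) via Wigner's sum:
With c≡cos(β/2)=0.278562 and s≡sin(β/2)=0.960418, N=[6·1·2·2]^{1/2}=4.898979
k: max(0,(0)−(1))=0 … min(2+(0),2−(1))=1
  k=0: (−1)^1·4.8990/(2)·0.2786^3·0.9604^1 = -0.050851
  k=1: (−1)^2·4.8990/(2)·0.2786^1·0.9604^3 = +0.604475
d^2_{1,0}(2.577) = -0.050851 +0.604475 = +0.553624

d=0.5536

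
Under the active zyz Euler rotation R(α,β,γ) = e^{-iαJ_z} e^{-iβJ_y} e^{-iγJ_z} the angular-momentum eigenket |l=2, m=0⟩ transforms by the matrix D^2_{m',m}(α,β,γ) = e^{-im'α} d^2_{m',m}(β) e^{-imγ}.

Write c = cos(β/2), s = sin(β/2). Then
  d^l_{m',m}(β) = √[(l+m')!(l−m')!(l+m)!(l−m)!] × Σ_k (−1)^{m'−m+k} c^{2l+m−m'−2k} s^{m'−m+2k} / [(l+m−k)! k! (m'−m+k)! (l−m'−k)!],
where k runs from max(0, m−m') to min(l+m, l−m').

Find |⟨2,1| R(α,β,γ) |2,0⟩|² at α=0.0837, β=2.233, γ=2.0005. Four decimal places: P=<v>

P=0.3527

D^2_{1,0}(0.0837,2.233,2.0005) = e^{-i·1·0.0837}·d^2_{1,0}(2.233)·e^{-i·0·2.0005}. Compute d first:
With c≡cos(β/2)=0.438830 and s≡sin(β/2)=0.898570, N=[6·1·2·2]^{1/2}=4.898979
k: max(0,(0)−(1))=0 … min(2+(0),2−(1))=1
  k=0: (−1)^1·4.8990/(2)·0.4388^3·0.8986^1 = -0.186002
  k=1: (−1)^2·4.8990/(2)·0.4388^1·0.8986^3 = +0.779880
d^2_{1,0}(2.233) = -0.186002 +0.779880 = +0.593878
|D^2_{1,0}|² = |d^2_{1,0}(β)|² = (+0.593878)² = 0.352692 (the z-rotation phases have unit modulus)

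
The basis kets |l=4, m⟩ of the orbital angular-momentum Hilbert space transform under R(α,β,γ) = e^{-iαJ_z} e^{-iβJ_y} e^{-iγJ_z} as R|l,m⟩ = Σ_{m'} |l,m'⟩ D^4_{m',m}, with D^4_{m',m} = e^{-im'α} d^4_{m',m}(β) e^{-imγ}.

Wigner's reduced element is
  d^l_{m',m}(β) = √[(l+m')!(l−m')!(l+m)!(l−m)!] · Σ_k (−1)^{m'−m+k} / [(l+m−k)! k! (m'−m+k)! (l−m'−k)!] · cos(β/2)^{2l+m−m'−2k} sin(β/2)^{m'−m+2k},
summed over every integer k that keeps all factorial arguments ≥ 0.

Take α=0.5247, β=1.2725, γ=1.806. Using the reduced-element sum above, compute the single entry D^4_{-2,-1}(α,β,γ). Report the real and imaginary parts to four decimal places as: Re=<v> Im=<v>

Re=0.3876 Im=-0.1141

Split into d^4_{-2,-1}(β=1.2725) × two z-phases.
c=cos(1.2725/2)=0.804330, s=sin(1.2725/2)=0.594183; N=√[2·720·6·120]=1018.233765
Admissible k: 1..3 (factorial args all ≥0)
  k=1: (−1)^0·1018.2338/(240)·0.8043^7·0.5942^1 = +0.549029
  k=2: (−1)^1·1018.2338/(48)·0.8043^5·0.5942^3 = -1.498090
  k=3: (−1)^2·1018.2338/(72)·0.8043^3·0.5942^5 = +0.545029
d^4_{-2,-1}(1.2725) = +0.549029 -1.498090 +0.545029 = -0.404033
Attach z-rotation phases: D = e^{-i(-2)(0.5247)}·(-0.404033)·e^{-i(-1)(1.806)} = +0.387599-0.114059i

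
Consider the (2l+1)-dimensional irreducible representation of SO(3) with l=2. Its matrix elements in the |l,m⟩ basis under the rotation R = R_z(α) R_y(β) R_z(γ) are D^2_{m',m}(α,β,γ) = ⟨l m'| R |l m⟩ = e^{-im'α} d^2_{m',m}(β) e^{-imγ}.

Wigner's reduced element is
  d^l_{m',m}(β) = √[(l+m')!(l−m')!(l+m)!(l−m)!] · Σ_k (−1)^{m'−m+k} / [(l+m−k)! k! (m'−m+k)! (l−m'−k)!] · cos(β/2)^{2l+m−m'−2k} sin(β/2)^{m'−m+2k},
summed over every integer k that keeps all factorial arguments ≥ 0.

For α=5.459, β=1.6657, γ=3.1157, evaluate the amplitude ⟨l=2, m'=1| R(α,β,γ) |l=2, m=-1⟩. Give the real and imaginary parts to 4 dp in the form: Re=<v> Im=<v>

Split into d^2_{1,-1}(β=1.6657) × two z-phases.
c=cos(1.6657/2)=0.672770, s=sin(1.6657/2)=0.739852; N=√[6·1·1·6]=6.000000
k: max(0,(-1)−(1))=0 … min(2+(-1),2−(1))=1
  k=0: (−1)^2·6.0000/(2)·0.6728^2·0.7399^2 = +0.743265
  k=1: (−1)^3·6.0000/(6)·0.6728^0·0.7399^4 = -0.299626
d^2_{1,-1}(1.6657) = +0.743265 -0.299626 = +0.443640
D = (+0.679155+0.733995i)·(+0.443640)·(-0.999665+0.025890i) = -0.309630-0.317719i

Re=-0.3096 Im=-0.3177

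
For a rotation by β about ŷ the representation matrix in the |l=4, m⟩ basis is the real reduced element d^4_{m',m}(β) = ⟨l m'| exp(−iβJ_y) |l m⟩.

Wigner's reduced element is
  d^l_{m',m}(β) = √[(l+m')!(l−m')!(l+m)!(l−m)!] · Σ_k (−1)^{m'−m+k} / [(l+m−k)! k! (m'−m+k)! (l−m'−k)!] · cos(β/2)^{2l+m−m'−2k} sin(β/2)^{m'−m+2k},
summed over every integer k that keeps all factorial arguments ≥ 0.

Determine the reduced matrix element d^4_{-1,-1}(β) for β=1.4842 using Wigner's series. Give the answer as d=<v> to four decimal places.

d^4_{-1,-1}(β=1.4842) via Wigner's sum:
Half-angle: c=0.737051, s=0.675837. N=√(6·120·6·120)=720.000000
k∈{0,1,2,3} keeps every argument non-negative
  k=0: (−1)^0·720.0000/(720)·0.7371^8·0.6758^0 = +0.087092
  k=1: (−1)^1·720.0000/(48)·0.7371^6·0.6758^2 = -1.098400
  k=2: (−1)^2·720.0000/(24)·0.7371^4·0.6758^4 = +1.847054
  k=3: (−1)^3·720.0000/(72)·0.7371^2·0.6758^6 = -0.517664
d^4_{-1,-1}(1.4842) = +0.087092 -1.098400 +1.847054 -0.517664 = +0.318083

d=0.3181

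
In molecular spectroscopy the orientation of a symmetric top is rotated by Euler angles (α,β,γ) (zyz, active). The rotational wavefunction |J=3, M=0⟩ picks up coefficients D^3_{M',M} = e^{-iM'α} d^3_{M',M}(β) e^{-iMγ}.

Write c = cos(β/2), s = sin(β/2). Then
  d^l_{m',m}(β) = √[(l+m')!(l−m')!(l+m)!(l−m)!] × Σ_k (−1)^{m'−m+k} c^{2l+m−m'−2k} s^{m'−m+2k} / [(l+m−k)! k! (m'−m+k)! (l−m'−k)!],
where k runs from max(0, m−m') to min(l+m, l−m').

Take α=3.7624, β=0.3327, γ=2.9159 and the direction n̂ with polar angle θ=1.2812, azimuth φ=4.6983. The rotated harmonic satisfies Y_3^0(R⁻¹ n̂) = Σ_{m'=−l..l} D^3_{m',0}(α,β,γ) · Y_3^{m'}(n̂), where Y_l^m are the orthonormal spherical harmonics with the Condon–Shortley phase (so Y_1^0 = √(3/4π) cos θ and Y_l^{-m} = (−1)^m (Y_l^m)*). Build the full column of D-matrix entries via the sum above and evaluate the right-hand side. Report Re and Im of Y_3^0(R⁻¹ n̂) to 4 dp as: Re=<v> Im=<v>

Re=-0.3336 Im=0.0000

Need the full column D^3_{m',0} for m'=−3..3 at α=3.7624, β=0.3327, γ=2.9159.
cos(β/2)=0.986196, sin(β/2)=0.165584
d^3_{-3,0}: single k=3 term ⇒ +0.019474;  D = +0.005599-0.018652i
d^3_{-2,0}: k∈[2..3] ⇒ +0.142053 -0.004005 = +0.138048;  D = +0.044627+0.130636i
d^3_{-1,0}: k∈[1..3] ⇒ +0.535087 -0.045254 +0.000425 = +0.490258;  D = -0.398780-0.285179i
d^3_{0,0}: k∈[0..3] ⇒ +0.919981 -0.233416 +0.006580 -0.000021 = +0.693124;  D = +0.693124+0.000000i
d^3_{1,0}: k∈[0..2] ⇒ -0.535087 +0.045254 -0.000425 = -0.490258;  D = +0.398780-0.285179i
d^3_{2,0}: k∈[0..1] ⇒ +0.142053 -0.004005 = +0.138048;  D = +0.044627-0.130636i
d^3_{3,0}: single k=0 term ⇒ -0.019474;  D = -0.005599-0.018652i
Y_3^{m'}(θ=1.2812,φ=4.6983) and Σ D·Y over m':
  (+0.0056-0.0187i)·(+0.0155-0.3669i)  (+0.0446+0.1306i)·(-0.2679-0.0076i)  (-0.3988-0.2852i)·(+0.0026-0.1834i)  (+0.6931+0.0000i)·(-0.2762+0.0000i)  (+0.3988-0.2852i)·(-0.0026-0.1834i)  (+0.0446-0.1306i)·(-0.2679+0.0076i)  (-0.0056-0.0187i)·(-0.0155-0.3669i)
Y_3^0(R⁻¹ n̂) = -0.333604-0.000000i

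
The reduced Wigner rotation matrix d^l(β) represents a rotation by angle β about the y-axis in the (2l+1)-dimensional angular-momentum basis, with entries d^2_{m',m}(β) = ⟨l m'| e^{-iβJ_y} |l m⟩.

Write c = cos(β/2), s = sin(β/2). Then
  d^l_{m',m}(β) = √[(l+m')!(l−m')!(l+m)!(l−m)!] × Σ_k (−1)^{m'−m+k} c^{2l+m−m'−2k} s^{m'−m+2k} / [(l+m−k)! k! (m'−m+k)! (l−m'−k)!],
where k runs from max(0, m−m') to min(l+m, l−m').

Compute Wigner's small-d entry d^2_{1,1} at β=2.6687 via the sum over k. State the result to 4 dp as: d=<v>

d=-0.1526

d^2_{1,1}(β=2.6687) via Wigner's sum:
Half-angle: c=0.234249, s=0.972177. N=√(6·1·6·1)=6.000000
The bounds max(0,m−m')=0 and min(l+m,l−m')=1 give 2 terms
  k=0: (−1)^0·6.0000/(6)·0.2342^4·0.9722^0 = +0.003011
  k=1: (−1)^1·6.0000/(2)·0.2342^2·0.9722^2 = -0.155585
d^2_{1,1}(2.6687) = +0.003011 -0.155585 = -0.152574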